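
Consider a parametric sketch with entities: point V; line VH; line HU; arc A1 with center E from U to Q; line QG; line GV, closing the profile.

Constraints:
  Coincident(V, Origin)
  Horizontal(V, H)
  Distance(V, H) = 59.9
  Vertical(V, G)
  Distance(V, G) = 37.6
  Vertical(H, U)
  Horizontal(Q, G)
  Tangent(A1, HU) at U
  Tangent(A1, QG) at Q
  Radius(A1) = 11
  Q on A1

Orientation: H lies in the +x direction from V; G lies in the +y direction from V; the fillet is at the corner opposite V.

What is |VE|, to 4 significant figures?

55.67

V and G share the same x with |VG| = 37.6 and G on the +y side, so G = (0.000, 37.60). The virtual corner opposite V is at (59.90, 37.60). The tangent condition forces EU to be normal to HU and tangency of A1 to QG means the radius EQ is perpendicular to QG, with radius 11.0, so the center E sits 11.0 in from both sides at E = (48.90, 26.60). Then |VE| = |E − V| = 55.67.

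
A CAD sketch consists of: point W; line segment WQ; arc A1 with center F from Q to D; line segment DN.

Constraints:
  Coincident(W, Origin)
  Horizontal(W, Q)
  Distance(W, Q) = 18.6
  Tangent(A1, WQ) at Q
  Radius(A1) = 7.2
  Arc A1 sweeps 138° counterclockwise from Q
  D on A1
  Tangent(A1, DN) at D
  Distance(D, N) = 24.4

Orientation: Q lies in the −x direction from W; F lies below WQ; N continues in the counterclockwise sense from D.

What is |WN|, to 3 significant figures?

29.4

W is at the origin; WQ is horizontal with |WQ| = 18.6 and Q on the −x side, so Q = (-18.6, 0.00). The tangent condition forces FQ to be normal to WQ, so F = Q + (0, -7.2) = (-18.6, -7.20). On A1, Q sits at bearing 90° from F; a 138° counterclockwise sweep puts D at bearing 228°, so D = F + 7.2·(cos 228°, sin 228°) = (-23.4, -12.6). Since A1 is tangent to DN there, FD ⟂ DN, so DN runs along (−sin 228°, cos 228°); with |DN| = 24.4, N = (-5.29, -28.9). Then |WN| = |N − W| = 29.4.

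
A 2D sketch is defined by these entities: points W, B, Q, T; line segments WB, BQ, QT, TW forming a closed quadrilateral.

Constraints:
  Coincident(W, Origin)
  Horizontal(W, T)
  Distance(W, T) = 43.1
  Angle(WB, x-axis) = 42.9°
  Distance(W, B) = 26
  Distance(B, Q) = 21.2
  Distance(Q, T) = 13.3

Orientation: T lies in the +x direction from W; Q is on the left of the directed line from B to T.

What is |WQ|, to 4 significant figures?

41.71

Checks: |BQ| = 21.20 ✓; |QT| = 13.30 ✓.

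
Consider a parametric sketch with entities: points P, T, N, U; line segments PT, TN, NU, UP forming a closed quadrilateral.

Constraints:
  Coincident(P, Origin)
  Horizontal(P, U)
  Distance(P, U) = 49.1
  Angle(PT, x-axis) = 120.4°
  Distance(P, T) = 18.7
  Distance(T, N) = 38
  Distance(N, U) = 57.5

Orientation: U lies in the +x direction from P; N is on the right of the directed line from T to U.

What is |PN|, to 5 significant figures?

21.920

Checks: |TN| = 38.00 ✓; |NU| = 57.50 ✓.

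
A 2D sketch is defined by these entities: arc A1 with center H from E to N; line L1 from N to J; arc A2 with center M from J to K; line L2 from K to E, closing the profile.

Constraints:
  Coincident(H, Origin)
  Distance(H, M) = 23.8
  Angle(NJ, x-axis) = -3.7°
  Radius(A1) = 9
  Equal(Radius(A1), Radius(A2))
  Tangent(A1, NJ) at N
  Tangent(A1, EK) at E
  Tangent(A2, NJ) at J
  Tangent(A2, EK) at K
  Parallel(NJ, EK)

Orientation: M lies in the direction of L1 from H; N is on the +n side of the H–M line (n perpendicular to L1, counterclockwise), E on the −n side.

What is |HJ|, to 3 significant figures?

25.4

The slot axis is L1's direction at -3.7°, so u = (cos -3.7°, sin -3.7°) = (0.998, -0.0645) and n = (−sin -3.7°, cos -3.7°) = (0.0645, 0.998). H is at the origin and M lies 23.8 along u from H, so M = 23.8·u = (23.8, -1.54). Tangency of A1 to both parallel lines with radius 9.0 puts N and E at H ± 9.0·n: N = (0.581, 8.98), E = (-0.581, -8.98). Equal radii place J and K the same way about M: J = M + 9.0·n = (24.3, 7.45), K = M − 9.0·n = (23.2, -10.5). Then |HJ| = |J − H| = 25.4.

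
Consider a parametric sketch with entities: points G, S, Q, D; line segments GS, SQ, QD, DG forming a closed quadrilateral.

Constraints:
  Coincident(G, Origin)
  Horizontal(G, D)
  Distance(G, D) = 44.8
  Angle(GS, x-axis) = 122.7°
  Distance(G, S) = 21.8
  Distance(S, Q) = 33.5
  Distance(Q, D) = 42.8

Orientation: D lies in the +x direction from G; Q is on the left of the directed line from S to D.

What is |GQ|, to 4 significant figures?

38.05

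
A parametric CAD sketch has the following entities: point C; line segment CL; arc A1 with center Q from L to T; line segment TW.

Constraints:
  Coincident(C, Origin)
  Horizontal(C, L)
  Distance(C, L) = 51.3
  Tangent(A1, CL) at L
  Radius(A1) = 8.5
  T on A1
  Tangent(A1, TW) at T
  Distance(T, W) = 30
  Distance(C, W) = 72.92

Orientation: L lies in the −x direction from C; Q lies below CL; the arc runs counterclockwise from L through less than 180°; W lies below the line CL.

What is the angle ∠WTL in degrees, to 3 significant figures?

138°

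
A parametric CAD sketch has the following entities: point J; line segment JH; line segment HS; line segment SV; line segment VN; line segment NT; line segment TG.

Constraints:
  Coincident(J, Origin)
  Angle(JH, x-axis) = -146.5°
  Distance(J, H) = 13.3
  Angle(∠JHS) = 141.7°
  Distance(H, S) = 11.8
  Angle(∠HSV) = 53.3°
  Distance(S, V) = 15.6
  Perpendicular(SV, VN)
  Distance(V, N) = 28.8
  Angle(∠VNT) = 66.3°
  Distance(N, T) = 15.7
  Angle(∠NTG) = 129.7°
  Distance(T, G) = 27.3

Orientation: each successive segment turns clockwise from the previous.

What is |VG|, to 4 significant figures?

22.22

∠VNT = 66.3° gives NT at -155.2° from the x-axis; with |NT| = 15.7, T = (-5.195, -20.34). ∠NTG = 129.7° gives TG at 154.5° from the x-axis; with |TG| = 27.3, G = (-29.84, -8.586). Then |VG| = |G − V| = 22.22.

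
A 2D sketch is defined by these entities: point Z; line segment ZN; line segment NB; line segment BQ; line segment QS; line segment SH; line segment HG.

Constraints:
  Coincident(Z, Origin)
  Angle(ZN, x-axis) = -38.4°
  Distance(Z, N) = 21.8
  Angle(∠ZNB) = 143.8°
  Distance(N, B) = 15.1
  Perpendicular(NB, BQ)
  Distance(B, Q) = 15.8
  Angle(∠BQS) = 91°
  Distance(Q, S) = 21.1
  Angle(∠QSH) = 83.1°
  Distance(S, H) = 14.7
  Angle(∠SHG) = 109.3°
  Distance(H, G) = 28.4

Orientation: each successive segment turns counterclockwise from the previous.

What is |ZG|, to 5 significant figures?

44.497

Z is at the origin; ZN runs at -38.4° with length 21.8, so N = (17.085, -13.541). ∠ZNB = 143.8° gives NB at -2.2000° from the x-axis; with |NB| = 15.1, B = (32.173, -14.121). The perpendicularity gives BQ at right angles to NB, so BQ runs at 87.800°; with |BQ| = 15.8, Q = (32.780, 1.6677). ∠BQS = 91.0° gives QS at 176.80° from the x-axis; with |QS| = 21.1, S = (11.713, 2.8455). ∠QSH = 83.1° gives SH at -86.300° from the x-axis; with |SH| = 14.7, H = (12.661, -11.824). ∠SHG = 109.3° gives HG at -15.600° from the x-axis; with |HG| = 28.4, G = (40.015, -19.461). Then |ZG| = |G − Z| = 44.497.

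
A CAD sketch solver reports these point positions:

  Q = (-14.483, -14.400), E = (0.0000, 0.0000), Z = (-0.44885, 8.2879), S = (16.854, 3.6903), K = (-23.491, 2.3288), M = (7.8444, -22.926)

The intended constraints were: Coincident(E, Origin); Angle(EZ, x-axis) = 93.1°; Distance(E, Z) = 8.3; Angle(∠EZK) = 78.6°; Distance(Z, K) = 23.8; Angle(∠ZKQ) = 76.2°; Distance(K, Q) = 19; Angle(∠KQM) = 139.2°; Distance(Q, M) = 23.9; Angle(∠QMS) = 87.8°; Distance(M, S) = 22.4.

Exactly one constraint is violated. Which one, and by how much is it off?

Distance(M, S) = 22.4 — off by 5.70.

E = (0.00, 0.00) ✓; EZ at 93.10° ✓; |EZ| = 8.300 ✓; ∠EZK = 78.60° ✓; |ZK| = 23.80 ✓; ∠ZKQ = 76.20° ✓; |KQ| = 19.00 ✓; ∠KQM = 139.2° ✓; |QM| = 23.90 ✓; ∠QMS = 87.80° ✓; |MS| = 28.10 ✗.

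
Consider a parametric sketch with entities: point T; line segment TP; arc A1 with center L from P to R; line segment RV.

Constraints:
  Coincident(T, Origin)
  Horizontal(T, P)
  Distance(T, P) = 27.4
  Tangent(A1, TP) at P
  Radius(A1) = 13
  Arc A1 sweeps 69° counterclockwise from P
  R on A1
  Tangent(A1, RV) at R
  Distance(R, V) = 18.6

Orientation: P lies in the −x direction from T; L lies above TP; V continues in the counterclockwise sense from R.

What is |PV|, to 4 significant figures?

31.85

On A1, P sits at bearing -90° from L; a 69° counterclockwise sweep puts R at bearing -21°, so R = L + 13.0·(cos -21°, sin -21°) = (-15.26, 8.341). A1 meets RV tangentially, so LR is at right angles to RV, so RV runs along (−sin -21°, cos -21°); with |RV| = 18.6, V = (-8.598, 25.71). Then |PV| = |V − P| = 31.85.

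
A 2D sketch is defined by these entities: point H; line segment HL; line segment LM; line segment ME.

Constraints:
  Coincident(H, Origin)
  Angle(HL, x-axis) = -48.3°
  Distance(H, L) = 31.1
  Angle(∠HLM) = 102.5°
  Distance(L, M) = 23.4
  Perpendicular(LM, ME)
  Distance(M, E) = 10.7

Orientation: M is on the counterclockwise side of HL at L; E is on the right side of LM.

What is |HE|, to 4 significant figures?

50.93

∠HLM = 102.5°, so LM runs at -48.3° + (180° − 102.5°) = 29.20° from the x-axis; with |LM| = 23.4, M = L + 23.4·(cos 29.20°, sin 29.20°) = (41.12, -11.80). LM is perpendicular to ME; with |ME| = 10.7 on the right of LM, E = M + 10.7·(0.4879, -0.8729) = (46.34, -21.14). Then |HE| = |E − H| = 50.93.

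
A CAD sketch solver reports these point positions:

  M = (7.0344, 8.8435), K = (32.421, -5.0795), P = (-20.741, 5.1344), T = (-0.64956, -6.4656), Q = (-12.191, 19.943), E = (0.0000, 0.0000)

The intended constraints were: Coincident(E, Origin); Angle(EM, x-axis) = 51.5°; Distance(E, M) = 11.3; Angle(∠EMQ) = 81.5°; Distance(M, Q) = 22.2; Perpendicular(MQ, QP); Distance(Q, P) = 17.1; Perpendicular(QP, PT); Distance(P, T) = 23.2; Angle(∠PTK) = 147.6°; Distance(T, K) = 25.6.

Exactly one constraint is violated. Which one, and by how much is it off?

Distance(T, K) = 25.6 — off by 7.50.

E = (0.00, 0.00) ✓; EM at 51.50° ✓; |EM| = 11.30 ✓; ∠EMQ = 81.50° ✓; |MQ| = 22.20 ✓; ∠(MQ, QP) = 90.00° ✓; |QP| = 17.10 ✓; ∠(QP, PT) = 90.00° ✓; |PT| = 23.20 ✓; ∠PTK = 147.6° ✓; |TK| = 33.10 ✗.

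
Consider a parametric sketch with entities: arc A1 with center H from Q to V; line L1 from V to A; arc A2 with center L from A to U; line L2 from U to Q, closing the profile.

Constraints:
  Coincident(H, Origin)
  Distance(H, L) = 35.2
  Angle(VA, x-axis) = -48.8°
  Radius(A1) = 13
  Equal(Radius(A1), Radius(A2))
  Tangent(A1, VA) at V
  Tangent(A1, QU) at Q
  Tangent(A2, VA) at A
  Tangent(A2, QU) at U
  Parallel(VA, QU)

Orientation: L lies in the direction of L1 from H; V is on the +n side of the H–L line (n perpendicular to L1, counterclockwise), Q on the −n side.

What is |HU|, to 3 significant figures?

37.5

The slot axis is L1's direction at -48.8°, so u = (cos -48.8°, sin -48.8°) = (0.659, -0.752) and n = (−sin -48.8°, cos -48.8°) = (0.752, 0.659). H is at the origin and L lies 35.2 along u from H, so L = 35.2·u = (23.2, -26.5). Tangency of A1 to both parallel lines with radius 13.0 puts V and Q at H ± 13.0·n: V = (9.78, 8.56), Q = (-9.78, -8.56). Equal radii place A and U the same way about L: A = L + 13.0·n = (33.0, -17.9), U = L − 13.0·n = (13.4, -35.0). Then |HU| = |U − H| = 37.5.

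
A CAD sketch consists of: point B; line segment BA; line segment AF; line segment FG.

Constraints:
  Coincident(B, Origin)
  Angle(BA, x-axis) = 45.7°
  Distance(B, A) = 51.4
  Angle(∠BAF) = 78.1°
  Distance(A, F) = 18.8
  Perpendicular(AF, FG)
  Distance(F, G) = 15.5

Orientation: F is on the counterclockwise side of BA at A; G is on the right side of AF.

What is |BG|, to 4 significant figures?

66.30

B is at the origin; BA runs at 45.7° with length 51.4, so A = 51.4·(cos 45.7°, sin 45.7°) = (35.90, 36.79). ∠BAF = 78.1°, so AF runs at 45.7° + (180° − 78.1°) = 147.6° from the x-axis; with |AF| = 18.8, F = A + 18.8·(cos 147.6°, sin 147.6°) = (20.03, 46.86). AF is perpendicular to FG; with |FG| = 15.5 on the right of AF, G = F + 15.5·(0.5358, 0.8443) = (28.33, 59.95). Then |BG| = |G − B| = 66.30.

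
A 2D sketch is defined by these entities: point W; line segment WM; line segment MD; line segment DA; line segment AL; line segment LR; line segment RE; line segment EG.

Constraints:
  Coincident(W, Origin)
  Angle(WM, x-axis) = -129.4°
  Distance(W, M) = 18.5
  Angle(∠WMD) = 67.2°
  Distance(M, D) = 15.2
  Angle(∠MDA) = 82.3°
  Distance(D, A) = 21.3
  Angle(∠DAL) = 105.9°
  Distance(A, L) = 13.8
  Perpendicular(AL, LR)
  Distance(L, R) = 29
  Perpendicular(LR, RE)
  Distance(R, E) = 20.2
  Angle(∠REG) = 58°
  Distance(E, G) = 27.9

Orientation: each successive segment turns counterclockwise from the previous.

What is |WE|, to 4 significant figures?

26.61

AL ⟂ LR, so LR runs at -114.8°; with |LR| = 29.0, R = (-18.57, -18.13). LR is perpendicular to RE, so RE runs at -24.80°; with |RE| = 20.2, E = (-0.2350, -26.60). Then |WE| = |E − W| = 26.61.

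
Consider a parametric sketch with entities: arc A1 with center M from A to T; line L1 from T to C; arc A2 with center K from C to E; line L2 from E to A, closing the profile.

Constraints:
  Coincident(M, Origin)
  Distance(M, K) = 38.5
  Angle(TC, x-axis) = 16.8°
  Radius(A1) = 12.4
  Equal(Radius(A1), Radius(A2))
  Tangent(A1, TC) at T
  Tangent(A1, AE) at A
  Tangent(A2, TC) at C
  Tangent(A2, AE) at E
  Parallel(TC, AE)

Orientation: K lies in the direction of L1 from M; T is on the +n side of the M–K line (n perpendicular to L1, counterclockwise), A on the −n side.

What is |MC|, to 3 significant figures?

40.4

Tangency of A1 to both parallel lines with radius 12.4 puts T and A at M ± 12.4·n: T = (-3.58, 11.9), A = (3.58, -11.9). Equal radii place C and E the same way about K: C = K + 12.4·n = (33.3, 23.0), E = K − 12.4·n = (40.4, -0.743). Then |MC| = |C − M| = 40.4.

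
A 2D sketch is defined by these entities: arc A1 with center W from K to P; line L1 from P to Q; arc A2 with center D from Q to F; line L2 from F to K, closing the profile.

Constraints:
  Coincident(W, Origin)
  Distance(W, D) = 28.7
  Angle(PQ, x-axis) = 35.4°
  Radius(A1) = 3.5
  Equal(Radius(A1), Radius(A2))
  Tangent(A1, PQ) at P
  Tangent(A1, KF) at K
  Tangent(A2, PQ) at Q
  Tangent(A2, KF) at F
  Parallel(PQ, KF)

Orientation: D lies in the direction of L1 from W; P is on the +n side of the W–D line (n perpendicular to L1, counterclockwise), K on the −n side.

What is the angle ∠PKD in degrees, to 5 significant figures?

83.047°

The slot axis is L1's direction at 35.4°, so u = (cos 35.4°, sin 35.4°) = (0.81513, 0.57928) and n = (−sin 35.4°, cos 35.4°) = (-0.57928, 0.81513). W is at the origin and D lies 28.7 along u from W, so D = 28.7·u = (23.394, 16.625). Tangency of A1 to both parallel lines with radius 3.5 puts P and K at W ± 3.5·n: P = (-2.0275, 2.8529), K = (2.0275, -2.8529). Then cos ∠PKD = KP·KD / (|KP||KD|), giving 83.047°.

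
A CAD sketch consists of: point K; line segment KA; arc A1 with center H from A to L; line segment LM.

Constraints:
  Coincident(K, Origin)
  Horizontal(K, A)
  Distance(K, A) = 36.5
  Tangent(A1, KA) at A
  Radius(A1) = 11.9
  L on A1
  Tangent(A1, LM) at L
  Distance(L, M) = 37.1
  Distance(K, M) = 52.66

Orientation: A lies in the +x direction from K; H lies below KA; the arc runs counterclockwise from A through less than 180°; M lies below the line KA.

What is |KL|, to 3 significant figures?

27.0

Checks: |HL| = 11.90 ✓; ∠(HL, LM) = 90.00° ✓; |LM| = 37.10 ✓; |KM| = 52.66 ✓.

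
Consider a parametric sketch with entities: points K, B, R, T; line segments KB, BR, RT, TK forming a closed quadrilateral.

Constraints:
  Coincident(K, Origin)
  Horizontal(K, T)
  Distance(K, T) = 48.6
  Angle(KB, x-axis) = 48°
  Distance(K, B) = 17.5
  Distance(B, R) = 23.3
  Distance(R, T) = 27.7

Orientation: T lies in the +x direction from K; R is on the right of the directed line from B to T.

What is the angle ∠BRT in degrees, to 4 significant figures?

99.81°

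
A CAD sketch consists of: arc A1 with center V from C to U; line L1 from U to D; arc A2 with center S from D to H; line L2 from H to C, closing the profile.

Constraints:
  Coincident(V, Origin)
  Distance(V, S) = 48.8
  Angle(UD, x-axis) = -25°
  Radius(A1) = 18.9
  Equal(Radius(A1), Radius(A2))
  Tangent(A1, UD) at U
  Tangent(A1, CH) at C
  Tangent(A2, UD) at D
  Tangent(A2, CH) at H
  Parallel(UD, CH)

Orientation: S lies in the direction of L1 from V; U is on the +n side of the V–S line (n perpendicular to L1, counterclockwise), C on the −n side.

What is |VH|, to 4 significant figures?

52.33

Tangency of A1 to both parallel lines with radius 18.9 puts U and C at V ± 18.9·n: U = (7.987, 17.13), C = (-7.987, -17.13). Equal radii place D and H the same way about S: D = S + 18.9·n = (52.22, -3.495), H = S − 18.9·n = (36.24, -37.75). Then |VH| = |H − V| = 52.33.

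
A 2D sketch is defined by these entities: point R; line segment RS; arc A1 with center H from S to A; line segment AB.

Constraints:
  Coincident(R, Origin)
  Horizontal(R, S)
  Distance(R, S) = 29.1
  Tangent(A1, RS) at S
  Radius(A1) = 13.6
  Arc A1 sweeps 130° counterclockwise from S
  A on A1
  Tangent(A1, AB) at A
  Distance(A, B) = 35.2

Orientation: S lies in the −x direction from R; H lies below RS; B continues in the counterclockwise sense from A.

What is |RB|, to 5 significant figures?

52.120

R is at the origin; RS is horizontal with |RS| = 29.1 and S on the −x side, so S = (-29.100, 0.0000). Tangency of A1 to RS means the radius HS is perpendicular to RS, so H = S + (0, -13.6) = (-29.100, -13.600). On A1, S sits at bearing 90° from H; a 130° counterclockwise sweep puts A at bearing 220°, so A = H + 13.6·(cos 220°, sin 220°) = (-39.518, -22.342). A1 meets AB tangentially, so HA is at right angles to AB, so AB runs along (−sin 220°, cos 220°); with |AB| = 35.2, B = (-16.892, -49.307). Then |RB| = |B − R| = 52.120.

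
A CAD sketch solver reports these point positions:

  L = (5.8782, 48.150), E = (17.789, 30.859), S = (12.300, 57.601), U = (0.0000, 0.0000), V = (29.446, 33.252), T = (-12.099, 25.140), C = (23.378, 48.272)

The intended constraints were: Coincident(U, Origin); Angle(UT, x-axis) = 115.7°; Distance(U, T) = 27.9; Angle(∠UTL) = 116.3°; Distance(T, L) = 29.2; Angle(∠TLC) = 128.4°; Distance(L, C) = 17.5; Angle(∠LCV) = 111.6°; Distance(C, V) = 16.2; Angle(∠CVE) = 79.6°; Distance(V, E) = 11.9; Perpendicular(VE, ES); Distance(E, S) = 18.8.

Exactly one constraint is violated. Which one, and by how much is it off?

Distance(E, S) = 18.8 — off by 8.50.

U = (0.00, 0.00) ✓; UT at 115.7° ✓; |UT| = 27.90 ✓; ∠UTL = 116.3° ✓; |TL| = 29.20 ✓; ∠TLC = 128.4° ✓; |LC| = 17.50 ✓; ∠LCV = 111.6° ✓; |CV| = 16.20 ✓; ∠CVE = 79.60° ✓; |VE| = 11.90 ✓; ∠(VE, ES) = 90.00° ✓; |ES| = 27.30 ✗.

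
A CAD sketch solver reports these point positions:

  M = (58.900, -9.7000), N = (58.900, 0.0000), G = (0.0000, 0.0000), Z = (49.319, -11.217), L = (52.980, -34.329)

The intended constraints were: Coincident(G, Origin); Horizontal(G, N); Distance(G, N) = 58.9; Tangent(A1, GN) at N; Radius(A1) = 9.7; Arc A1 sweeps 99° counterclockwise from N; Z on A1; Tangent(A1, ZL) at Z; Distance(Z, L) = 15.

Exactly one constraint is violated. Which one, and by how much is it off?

Distance(Z, L) = 15 — off by 8.40.

G = (0.00, 0.00) ✓; G.y = 0.00, N.y = 0.00 ✓; |GN| = 58.90 ✓; ∠(MN, NG) = 90.00° ✓; |MN| = 9.700 ✓; bearing(M→Z) − bearing(M→N) = 99.00° ✓; |MZ| = 9.700 ✓; ∠(MZ, ZL) = 90.00° ✓; |ZL| = 23.40 ✗.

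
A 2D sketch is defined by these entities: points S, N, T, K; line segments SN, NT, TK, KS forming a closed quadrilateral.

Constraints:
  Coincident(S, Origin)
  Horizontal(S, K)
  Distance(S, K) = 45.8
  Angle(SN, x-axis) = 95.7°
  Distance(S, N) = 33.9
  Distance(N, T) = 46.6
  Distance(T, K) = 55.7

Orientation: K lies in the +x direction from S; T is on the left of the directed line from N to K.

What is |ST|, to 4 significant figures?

66.99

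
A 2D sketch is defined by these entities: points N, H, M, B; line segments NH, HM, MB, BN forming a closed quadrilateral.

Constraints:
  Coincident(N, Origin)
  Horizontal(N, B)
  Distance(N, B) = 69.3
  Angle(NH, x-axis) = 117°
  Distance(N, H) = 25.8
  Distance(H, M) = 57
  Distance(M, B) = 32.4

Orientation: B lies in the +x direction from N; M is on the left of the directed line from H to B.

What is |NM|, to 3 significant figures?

50.2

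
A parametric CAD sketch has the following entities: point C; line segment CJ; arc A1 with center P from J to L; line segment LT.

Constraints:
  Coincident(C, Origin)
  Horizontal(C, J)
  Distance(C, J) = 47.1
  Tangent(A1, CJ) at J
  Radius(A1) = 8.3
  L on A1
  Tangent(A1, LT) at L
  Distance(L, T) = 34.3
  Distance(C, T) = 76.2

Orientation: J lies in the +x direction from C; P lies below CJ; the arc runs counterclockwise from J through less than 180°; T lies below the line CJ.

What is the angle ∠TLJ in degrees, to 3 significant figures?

112°

C is at the origin; C and J share the same y with |CJ| = 47.1 and J on the +x side, so J = (47.1, 0.00). A1 meets CJ tangentially, so PJ is at right angles to CJ, so P = J + (0, -8.3) = (47.1, -8.30). Since PL ⟂ LT (tangency), |PT| = √(8.3² + 34.3²) = 35.3 regardless of where L sits on A1. So T lies on both circle(C, 76.2) and circle(P, 35.3); the below-CJ intersection is T = (66.0, -38.1). L is the foot of the tangent from T: L = (41.3, -14.3).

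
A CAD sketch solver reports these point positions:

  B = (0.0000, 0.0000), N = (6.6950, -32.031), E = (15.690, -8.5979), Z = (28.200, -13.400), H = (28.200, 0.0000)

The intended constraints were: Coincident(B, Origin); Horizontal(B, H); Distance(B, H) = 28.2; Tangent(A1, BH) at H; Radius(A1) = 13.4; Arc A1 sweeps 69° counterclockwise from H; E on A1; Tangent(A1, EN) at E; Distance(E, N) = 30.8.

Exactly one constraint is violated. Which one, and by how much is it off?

Distance(E, N) = 30.8 — off by 5.70.

B = (0.00, 0.00) ✓; B.y = 0.00, H.y = 0.00 ✓; |BH| = 28.20 ✓; ∠(ZH, HB) = 90.00° ✓; |ZH| = 13.40 ✓; bearing(Z→E) − bearing(Z→H) = 69.00° ✓; |ZE| = 13.40 ✓; ∠(ZE, EN) = 90.00° ✓; |EN| = 25.10 ✗.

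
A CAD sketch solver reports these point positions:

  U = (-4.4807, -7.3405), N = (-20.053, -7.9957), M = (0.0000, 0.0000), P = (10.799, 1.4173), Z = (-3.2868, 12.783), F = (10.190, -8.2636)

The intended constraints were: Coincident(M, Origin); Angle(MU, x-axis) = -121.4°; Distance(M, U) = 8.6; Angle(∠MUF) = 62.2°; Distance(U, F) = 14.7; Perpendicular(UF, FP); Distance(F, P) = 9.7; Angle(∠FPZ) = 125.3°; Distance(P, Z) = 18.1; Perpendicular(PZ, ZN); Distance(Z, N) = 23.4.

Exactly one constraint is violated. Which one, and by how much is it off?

Distance(Z, N) = 23.4 — off by 3.30.

M = (0.00, 0.00) ✓; MU at -121.4° ✓; |MU| = 8.600 ✓; ∠MUF = 62.20° ✓; |UF| = 14.70 ✓; ∠(UF, FP) = 90.00° ✓; |FP| = 9.700 ✓; ∠FPZ = 125.3° ✓; |PZ| = 18.10 ✓; ∠(PZ, ZN) = 90.00° ✓; |ZN| = 26.70 ✗.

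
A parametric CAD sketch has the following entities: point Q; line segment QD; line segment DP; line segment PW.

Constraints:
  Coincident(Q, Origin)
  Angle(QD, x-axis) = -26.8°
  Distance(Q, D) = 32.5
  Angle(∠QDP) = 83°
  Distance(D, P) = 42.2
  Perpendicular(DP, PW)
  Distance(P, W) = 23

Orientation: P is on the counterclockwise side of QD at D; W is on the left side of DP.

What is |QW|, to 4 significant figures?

39.34

∠QDP = 83.0°, so DP runs at -26.8° + (180° − 83.0°) = 70.20° from the x-axis; with |DP| = 42.2, P = D + 42.2·(cos 70.20°, sin 70.20°) = (43.30, 25.05). DP is perpendicular to PW; with |PW| = 23.0 on the left of DP, W = P + 23.0·(-0.9409, 0.3387) = (21.66, 32.84). Then |QW| = |W − Q| = 39.34.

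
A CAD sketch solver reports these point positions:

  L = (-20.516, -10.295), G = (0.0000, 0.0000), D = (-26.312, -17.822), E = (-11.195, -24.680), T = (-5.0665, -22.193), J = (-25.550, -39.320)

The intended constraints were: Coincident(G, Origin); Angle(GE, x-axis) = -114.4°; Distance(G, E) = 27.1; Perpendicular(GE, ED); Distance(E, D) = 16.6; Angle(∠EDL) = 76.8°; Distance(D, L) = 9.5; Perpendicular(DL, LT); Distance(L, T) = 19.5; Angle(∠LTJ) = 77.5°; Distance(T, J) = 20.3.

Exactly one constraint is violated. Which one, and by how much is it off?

Distance(T, J) = 20.3 — off by 6.40.

G = (0.00, 0.00) ✓; GE at -114.4° ✓; |GE| = 27.10 ✓; ∠(GE, ED) = 90.00° ✓; |ED| = 16.60 ✓; ∠EDL = 76.80° ✓; |DL| = 9.500 ✓; ∠(DL, LT) = 90.00° ✓; |LT| = 19.50 ✓; ∠LTJ = 77.50° ✓; |TJ| = 26.70 ✗.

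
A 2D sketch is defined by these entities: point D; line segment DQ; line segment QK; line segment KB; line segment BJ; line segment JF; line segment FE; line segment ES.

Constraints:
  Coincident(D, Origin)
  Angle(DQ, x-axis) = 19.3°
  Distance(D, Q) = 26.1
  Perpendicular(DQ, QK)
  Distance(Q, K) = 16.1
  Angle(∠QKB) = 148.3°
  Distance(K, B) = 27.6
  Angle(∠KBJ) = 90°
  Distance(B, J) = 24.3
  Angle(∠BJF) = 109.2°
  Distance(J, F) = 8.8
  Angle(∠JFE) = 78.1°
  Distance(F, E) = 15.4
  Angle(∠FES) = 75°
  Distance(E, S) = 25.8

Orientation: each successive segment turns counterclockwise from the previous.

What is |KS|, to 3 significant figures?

45.6

D is at the origin; DQ runs at 19.3° with length 26.1, so Q = (24.6, 8.63). DQ is perpendicular to QK, so QK runs at 109°; with |QK| = 16.1, K = (19.3, 23.8). ∠QKB = 148.3° gives KB at 141° from the x-axis; with |KB| = 27.6, B = (-2.14, 41.2). ∠KBJ = 90.0° gives BJ at -129° from the x-axis; with |BJ| = 24.3, J = (-17.4, 22.3). ∠BJF = 109.2° gives JF at -58.2° from the x-axis; with |JF| = 8.8, F = (-12.8, 14.8). ∠JFE = 78.1° gives FE at 43.7° from the x-axis; with |FE| = 15.4, E = (-1.66, 25.5). ∠FES = 75.0° gives ES at 149° from the x-axis; with |ES| = 25.8, S = (-23.7, 38.9). Then |KS| = |S − K| = 45.6.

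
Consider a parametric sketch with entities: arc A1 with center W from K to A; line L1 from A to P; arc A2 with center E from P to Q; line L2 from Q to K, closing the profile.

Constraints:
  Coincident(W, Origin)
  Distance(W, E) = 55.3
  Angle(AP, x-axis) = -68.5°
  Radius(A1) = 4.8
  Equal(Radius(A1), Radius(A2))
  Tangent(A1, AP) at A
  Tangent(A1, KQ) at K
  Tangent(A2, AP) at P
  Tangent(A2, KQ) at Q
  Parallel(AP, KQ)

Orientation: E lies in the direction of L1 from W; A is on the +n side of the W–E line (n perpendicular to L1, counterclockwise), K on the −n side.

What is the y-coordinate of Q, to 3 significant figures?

-53.2

The slot axis is L1's direction at -68.5°, so u = (cos -68.5°, sin -68.5°) = (0.367, -0.930) and n = (−sin -68.5°, cos -68.5°) = (0.930, 0.367). W is at the origin and E lies 55.3 along u from W, so E = 55.3·u = (20.3, -51.5). Tangency of A1 to both parallel lines with radius 4.8 puts A and K at W ± 4.8·n: A = (4.47, 1.76), K = (-4.47, -1.76). Equal radii place P and Q the same way about E: P = E + 4.8·n = (24.7, -49.7), Q = E − 4.8·n = (15.8, -53.2). So Q.y = -53.2.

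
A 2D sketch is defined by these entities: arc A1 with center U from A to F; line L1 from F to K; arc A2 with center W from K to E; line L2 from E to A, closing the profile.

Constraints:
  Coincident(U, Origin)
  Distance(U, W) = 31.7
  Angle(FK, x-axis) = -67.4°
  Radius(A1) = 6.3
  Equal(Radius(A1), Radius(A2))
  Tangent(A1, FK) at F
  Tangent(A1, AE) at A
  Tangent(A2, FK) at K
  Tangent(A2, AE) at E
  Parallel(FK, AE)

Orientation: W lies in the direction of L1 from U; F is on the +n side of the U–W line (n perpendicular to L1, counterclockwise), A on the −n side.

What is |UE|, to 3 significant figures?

32.3

The slot axis is L1's direction at -67.4°, so u = (cos -67.4°, sin -67.4°) = (0.384, -0.923) and n = (−sin -67.4°, cos -67.4°) = (0.923, 0.384). U is at the origin and W lies 31.7 along u from U, so W = 31.7·u = (12.2, -29.3). Tangency of A1 to both parallel lines with radius 6.3 puts F and A at U ± 6.3·n: F = (5.82, 2.42), A = (-5.82, -2.42). Equal radii place K and E the same way about W: K = W + 6.3·n = (18.0, -26.8), E = W − 6.3·n = (6.37, -31.7). Then |UE| = |E − U| = 32.3.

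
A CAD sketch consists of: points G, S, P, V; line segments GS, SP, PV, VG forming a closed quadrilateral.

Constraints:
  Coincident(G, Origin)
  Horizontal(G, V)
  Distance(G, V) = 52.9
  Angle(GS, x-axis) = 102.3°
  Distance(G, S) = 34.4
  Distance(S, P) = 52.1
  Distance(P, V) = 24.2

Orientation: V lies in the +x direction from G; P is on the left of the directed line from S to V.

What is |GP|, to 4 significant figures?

48.92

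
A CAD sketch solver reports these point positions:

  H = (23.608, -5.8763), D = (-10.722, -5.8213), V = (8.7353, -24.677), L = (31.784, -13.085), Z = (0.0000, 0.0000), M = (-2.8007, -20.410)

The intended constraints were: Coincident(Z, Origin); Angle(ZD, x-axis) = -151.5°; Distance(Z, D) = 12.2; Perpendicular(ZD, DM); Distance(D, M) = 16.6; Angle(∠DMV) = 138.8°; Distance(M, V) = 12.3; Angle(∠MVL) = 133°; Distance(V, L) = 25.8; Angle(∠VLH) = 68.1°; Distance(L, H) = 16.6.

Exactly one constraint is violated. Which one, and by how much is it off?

Distance(L, H) = 16.6 — off by 5.70.

Z = (0.00, 0.00) ✓; ZD at -151.5° ✓; |ZD| = 12.20 ✓; ∠(ZD, DM) = 90.00° ✓; |DM| = 16.60 ✓; ∠DMV = 138.8° ✓; |MV| = 12.30 ✓; ∠MVL = 133.0° ✓; |VL| = 25.80 ✓; ∠VLH = 68.10° ✓; |LH| = 10.90 ✗.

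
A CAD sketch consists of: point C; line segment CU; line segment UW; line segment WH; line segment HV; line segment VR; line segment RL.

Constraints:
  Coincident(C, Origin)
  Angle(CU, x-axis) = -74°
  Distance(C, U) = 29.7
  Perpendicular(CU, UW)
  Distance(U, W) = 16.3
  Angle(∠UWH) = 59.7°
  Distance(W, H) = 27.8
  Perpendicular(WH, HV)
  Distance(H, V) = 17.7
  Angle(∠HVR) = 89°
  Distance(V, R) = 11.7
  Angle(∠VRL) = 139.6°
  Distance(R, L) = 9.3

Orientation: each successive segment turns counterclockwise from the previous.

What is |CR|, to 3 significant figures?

25.6

C is at the origin; CU runs at -74.0° with length 29.7, so U = (8.19, -28.5). CU is perpendicular to UW, so UW runs at 16.0°; with |UW| = 16.3, W = (23.9, -24.1). ∠UWH = 59.7° gives WH at 136° from the x-axis; with |WH| = 27.8, H = (3.76, -4.85). WH is perpendicular to HV, so HV runs at -134°; with |HV| = 17.7, V = (-8.47, -17.6). ∠HVR = 89.0° gives VR at -42.7° from the x-axis; with |VR| = 11.7, R = (0.126, -25.6). Then |CR| = |R − C| = 25.6.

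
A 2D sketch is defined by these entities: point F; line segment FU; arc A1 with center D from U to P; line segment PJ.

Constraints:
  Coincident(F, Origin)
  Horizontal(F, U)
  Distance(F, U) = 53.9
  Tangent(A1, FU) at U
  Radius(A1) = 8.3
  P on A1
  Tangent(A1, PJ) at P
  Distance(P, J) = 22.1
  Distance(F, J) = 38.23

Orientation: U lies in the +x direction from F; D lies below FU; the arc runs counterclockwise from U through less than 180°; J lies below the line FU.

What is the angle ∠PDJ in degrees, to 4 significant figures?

69.42°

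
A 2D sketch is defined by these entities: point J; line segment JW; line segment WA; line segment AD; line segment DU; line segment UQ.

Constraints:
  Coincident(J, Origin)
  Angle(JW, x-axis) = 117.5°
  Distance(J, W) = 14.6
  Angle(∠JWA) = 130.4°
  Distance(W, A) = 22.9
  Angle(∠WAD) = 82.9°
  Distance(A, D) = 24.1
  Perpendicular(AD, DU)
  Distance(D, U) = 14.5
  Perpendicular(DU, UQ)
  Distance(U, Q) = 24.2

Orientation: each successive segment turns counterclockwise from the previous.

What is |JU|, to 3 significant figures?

18.6

J is at the origin; JW runs at 117.5° with length 14.6, so W = (-6.74, 13.0). ∠JWA = 130.4° gives WA at 167° from the x-axis; with |WA| = 22.9, A = (-29.1, 18.1). ∠WAD = 82.9° gives AD at -95.8° from the x-axis; with |AD| = 24.1, D = (-31.5, -5.91). AD is perpendicular to DU, so DU runs at -5.80°; with |DU| = 14.5, U = (-17.1, -7.38). Then |JU| = |U − J| = 18.6.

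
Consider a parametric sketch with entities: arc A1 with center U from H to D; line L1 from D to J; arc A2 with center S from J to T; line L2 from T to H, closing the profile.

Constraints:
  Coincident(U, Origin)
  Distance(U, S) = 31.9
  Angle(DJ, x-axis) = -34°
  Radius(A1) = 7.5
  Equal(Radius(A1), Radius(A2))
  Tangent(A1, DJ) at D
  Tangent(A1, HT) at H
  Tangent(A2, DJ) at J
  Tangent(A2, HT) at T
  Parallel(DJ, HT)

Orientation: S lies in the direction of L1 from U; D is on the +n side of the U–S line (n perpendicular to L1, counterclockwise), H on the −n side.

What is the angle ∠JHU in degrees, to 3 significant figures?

64.8°

The slot axis is L1's direction at -34.0°, so u = (cos -34.0°, sin -34.0°) = (0.829, -0.559) and n = (−sin -34.0°, cos -34.0°) = (0.559, 0.829). U is at the origin and S lies 31.9 along u from U, so S = 31.9·u = (26.4, -17.8). Tangency of A1 to both parallel lines with radius 7.5 puts D and H at U ± 7.5·n: D = (4.19, 6.22), H = (-4.19, -6.22). Equal radii place J and T the same way about S: J = S + 7.5·n = (30.6, -11.6), T = S − 7.5·n = (22.3, -24.1). Then cos ∠JHU = HJ·HU / (|HJ||HU|), giving 64.8°.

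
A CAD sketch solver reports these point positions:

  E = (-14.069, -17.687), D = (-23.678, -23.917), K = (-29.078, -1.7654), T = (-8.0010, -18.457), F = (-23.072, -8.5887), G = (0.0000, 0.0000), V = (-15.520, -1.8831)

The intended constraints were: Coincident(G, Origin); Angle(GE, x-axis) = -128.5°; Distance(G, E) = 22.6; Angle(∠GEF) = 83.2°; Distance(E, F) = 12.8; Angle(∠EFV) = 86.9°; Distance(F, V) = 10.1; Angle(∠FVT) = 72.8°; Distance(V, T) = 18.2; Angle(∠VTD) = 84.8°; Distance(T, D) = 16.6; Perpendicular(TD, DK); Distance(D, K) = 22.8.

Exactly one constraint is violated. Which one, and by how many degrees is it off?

Perpendicular(TD, DK) — off by 5.50°.

G = (0.00, 0.00) ✓; GE at -128.5° ✓; |GE| = 22.60 ✓; ∠GEF = 83.20° ✓; |EF| = 12.80 ✓; ∠EFV = 86.90° ✓; |FV| = 10.10 ✓; ∠FVT = 72.80° ✓; |VT| = 18.20 ✓; ∠VTD = 84.80° ✓; |TD| = 16.60 ✓; ∠(TD, DK) = 95.50° ✗; |DK| = 22.80 ✓.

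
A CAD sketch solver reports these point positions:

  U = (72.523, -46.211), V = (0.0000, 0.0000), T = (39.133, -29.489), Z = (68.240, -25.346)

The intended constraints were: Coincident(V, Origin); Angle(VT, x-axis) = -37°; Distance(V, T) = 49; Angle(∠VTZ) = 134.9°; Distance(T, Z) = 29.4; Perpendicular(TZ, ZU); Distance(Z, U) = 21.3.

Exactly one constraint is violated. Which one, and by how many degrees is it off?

Perpendicular(TZ, ZU) — off by 3.50°.

V = (0.00, 0.00) ✓; VT at -37.00° ✓; |VT| = 49.00 ✓; ∠VTZ = 134.9° ✓; |TZ| = 29.40 ✓; ∠(TZ, ZU) = 86.50° ✗; |ZU| = 21.30 ✓.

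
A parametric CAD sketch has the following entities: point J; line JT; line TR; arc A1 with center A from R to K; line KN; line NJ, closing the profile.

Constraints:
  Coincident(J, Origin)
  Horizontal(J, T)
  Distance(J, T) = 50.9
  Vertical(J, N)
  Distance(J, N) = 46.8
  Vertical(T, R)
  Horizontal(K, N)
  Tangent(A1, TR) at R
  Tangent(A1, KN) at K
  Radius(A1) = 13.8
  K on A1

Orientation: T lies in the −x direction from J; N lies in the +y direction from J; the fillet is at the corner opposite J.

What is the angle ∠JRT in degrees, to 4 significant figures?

57.04°

J is at the origin; JT is horizontal with |JT| = 50.9 and T on the −x side, so T = (-50.90, 0.000). JN is vertical with |JN| = 46.8 and N on the +y side, so N = (0.000, 46.80). The virtual corner opposite J is at (-50.90, 46.80). Since A1 is tangent to TR there, AR ⟂ TR and since A1 is tangent to KN there, AK ⟂ KN, with radius 13.8, so the center A sits 13.8 in from both sides at A = (-37.10, 33.00). That places the tangent points at R = (-50.90, 33.00) on TR and K = (-37.10, 46.80) on KN. Then cos ∠JRT = RJ·RT / (|RJ||RT|), giving 57.04°.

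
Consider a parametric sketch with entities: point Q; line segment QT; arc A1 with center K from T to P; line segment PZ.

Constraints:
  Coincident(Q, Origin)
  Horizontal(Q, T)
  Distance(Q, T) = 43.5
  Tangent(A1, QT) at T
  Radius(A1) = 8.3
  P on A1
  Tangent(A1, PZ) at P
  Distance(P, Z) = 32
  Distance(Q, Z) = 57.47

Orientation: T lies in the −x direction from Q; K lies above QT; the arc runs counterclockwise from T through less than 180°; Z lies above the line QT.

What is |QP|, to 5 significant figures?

36.561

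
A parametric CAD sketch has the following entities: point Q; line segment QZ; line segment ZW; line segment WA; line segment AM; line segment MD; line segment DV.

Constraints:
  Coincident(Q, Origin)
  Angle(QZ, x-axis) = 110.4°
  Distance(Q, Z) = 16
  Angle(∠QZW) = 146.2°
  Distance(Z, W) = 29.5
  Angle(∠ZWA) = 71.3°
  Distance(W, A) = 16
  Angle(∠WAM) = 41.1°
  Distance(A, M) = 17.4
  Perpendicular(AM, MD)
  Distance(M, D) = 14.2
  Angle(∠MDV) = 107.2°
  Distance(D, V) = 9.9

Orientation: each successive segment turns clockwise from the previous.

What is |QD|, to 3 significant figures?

46.7

∠WAM = 41.1° gives AM at -171° from the x-axis; with |AM| = 17.4, M = (-2.37, 32.5). The perpendicularity gives MD at right angles to AM, so MD runs at 99.0°; with |MD| = 14.2, D = (-4.59, 46.5). Then |QD| = |D − Q| = 46.7.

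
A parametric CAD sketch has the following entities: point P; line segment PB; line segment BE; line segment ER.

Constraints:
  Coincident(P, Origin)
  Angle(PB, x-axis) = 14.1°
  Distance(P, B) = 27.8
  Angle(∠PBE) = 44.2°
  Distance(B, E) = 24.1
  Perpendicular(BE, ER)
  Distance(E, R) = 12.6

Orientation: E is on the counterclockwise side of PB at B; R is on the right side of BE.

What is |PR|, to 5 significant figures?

32.252

P is at the origin; PB runs at 14.1° with length 27.8, so B = 27.8·(cos 14.1°, sin 14.1°) = (26.962, 6.7725). ∠PBE = 44.2°, so BE runs at 14.1° + (180° − 44.2°) = 149.90° from the x-axis; with |BE| = 24.1, E = B + 24.1·(cos 149.90°, sin 149.90°) = (6.1123, 18.859). BE is perpendicular to ER; with |ER| = 12.6 on the right of BE, R = E + 12.6·(0.50151, 0.86515) = (12.431, 29.760). Then |PR| = |R − P| = 32.252.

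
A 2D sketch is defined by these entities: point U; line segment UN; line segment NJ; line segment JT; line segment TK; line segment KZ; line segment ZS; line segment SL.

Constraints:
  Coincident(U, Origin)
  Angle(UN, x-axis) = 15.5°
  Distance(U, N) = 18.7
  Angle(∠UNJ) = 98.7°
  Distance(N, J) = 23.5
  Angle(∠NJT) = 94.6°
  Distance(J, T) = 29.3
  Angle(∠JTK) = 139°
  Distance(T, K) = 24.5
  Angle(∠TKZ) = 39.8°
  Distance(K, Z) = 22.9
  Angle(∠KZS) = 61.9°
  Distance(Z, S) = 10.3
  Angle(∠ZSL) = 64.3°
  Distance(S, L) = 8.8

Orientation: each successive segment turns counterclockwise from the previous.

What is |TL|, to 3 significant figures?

14.9

U is at the origin; UN runs at 15.5° with length 18.7, so N = (18.0, 5.00). ∠UNJ = 98.7° gives NJ at 96.8° from the x-axis; with |NJ| = 23.5, J = (15.2, 28.3). ∠NJT = 94.6° gives JT at -178° from the x-axis; with |JT| = 29.3, T = (-14.0, 27.2). ∠JTK = 139.0° gives TK at -137° from the x-axis; with |TK| = 24.5, K = (-31.9, 10.4). ∠TKZ = 39.8° gives KZ at 3.40° from the x-axis; with |KZ| = 22.9, Z = (-9.04, 11.8). ∠KZS = 61.9° gives ZS at 122° from the x-axis; with |ZS| = 10.3, S = (-14.4, 20.6). ∠ZSL = 64.3° gives SL at -123° from the x-axis; with |SL| = 8.8, L = (-19.2, 13.2). Then |TL| = |L − T| = 14.9.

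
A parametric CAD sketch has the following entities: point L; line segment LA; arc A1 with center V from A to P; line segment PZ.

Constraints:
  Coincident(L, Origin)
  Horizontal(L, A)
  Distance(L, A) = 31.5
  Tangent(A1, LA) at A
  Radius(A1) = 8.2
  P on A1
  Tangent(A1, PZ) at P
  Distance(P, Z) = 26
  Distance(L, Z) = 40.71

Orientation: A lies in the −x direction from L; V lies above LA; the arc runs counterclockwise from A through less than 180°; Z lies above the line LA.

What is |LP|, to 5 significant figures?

24.621

Checks: |VP| = 8.200 ✓; ∠(VP, PZ) = 90.00° ✓; |PZ| = 26.00 ✓; |LZ| = 40.71 ✓.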